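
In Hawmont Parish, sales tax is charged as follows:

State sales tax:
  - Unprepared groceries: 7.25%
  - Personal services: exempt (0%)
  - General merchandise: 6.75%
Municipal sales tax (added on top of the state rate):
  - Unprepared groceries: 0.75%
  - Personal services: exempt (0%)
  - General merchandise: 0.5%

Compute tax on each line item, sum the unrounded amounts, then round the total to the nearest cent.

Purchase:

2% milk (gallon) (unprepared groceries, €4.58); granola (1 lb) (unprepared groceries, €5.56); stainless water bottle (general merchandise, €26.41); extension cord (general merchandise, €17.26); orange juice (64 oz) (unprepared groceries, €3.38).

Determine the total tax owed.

2% milk (gallon) €4.58: unprepared groceries → 7.25% + 0.75% municipal = 8% → €0.3664
Granola (1 lb) €5.56: unprepared groceries → 7.25% + 0.75% municipal = 8% → €0.4448
Stainless water bottle €26.41: general merchandise → 6.75% + 0.5% municipal = 7.25% → €1.914725
Extension cord €17.26: general merchandise → 6.75% + 0.5% municipal = 7.25% → €1.25135
Orange juice (64 oz) €3.38: unprepared groceries → 7.25% + 0.75% municipal = 8% → €0.2704
Unrounded tax sum = €4.247675 → €4.25

€4.25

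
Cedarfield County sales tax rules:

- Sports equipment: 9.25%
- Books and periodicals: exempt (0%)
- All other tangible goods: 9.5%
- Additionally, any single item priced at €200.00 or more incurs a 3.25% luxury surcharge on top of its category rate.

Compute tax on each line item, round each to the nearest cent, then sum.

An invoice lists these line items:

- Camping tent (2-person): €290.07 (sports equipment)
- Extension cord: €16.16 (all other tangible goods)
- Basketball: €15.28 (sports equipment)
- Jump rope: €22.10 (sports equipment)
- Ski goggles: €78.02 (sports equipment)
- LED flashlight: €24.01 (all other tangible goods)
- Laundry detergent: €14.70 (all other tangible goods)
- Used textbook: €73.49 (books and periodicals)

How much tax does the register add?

Camping tent (2-person) €290.07: sports equipment → 9.25% + 3.25% surcharge = 12.5% → €36.26
Extension cord €16.16: all other tangible goods → 9.5% → €1.54
Basketball €15.28: sports equipment → 9.25% → €1.41
Jump rope €22.10: sports equipment → 9.25% → €2.04
Ski goggles €78.02: sports equipment → 9.25% → €7.22
LED flashlight €24.01: all other tangible goods → 9.5% → €2.28
Laundry detergent €14.70: all other tangible goods → 9.5% → €1.40
Used textbook €73.49: books and periodicals → 0% → €0.00
Total tax = €36.26 + €1.54 + €1.41 + €2.04 + €7.22 + €2.28 + €1.40 = €52.15

€52.15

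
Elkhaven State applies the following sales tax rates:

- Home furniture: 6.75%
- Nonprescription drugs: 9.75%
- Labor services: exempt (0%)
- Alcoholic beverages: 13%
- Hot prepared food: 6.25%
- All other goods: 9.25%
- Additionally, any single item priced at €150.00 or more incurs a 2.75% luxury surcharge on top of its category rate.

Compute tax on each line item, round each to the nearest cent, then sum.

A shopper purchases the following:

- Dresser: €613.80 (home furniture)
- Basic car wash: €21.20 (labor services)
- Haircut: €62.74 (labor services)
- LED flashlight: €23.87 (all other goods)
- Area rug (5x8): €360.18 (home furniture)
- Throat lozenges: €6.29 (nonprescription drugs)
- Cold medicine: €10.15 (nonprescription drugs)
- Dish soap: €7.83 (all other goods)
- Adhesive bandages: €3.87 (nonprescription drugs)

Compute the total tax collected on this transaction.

Dresser €613.80: home furniture → 6.75% + 2.75% surcharge = 9.5% → €58.31
Basic car wash €21.20: labor services → 0% → €0.00
Haircut €62.74: labor services → 0% → €0.00
LED flashlight €23.87: all other goods → 9.25% → €2.21
Area rug (5x8) €360.18: home furniture → 6.75% + 2.75% surcharge = 9.5% → €34.22
Throat lozenges €6.29: nonprescription drugs → 9.75% → €0.61
Cold medicine €10.15: nonprescription drugs → 9.75% → €0.99
Dish soap €7.83: all other goods → 9.25% → €0.72
Adhesive bandages €3.87: nonprescription drugs → 9.75% → €0.38
Total tax = €58.31 + €2.21 + €34.22 + €0.61 + €0.99 + €0.72 + €0.38 = €97.44

€97.44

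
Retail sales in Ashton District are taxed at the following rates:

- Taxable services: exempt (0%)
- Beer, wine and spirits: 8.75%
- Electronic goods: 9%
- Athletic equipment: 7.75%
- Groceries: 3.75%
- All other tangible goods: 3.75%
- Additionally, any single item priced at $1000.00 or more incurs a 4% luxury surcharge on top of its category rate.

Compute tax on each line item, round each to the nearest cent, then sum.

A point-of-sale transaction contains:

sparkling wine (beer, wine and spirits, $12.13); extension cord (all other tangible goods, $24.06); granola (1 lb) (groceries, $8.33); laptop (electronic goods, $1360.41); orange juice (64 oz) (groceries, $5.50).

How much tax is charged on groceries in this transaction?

$0.52

Granola (1 lb) $8.33: groceries → 3.75% → $0.31
Orange juice (64 oz) $5.50: groceries → 3.75% → $0.21
Tax on groceries = $0.31 + $0.21 = $0.52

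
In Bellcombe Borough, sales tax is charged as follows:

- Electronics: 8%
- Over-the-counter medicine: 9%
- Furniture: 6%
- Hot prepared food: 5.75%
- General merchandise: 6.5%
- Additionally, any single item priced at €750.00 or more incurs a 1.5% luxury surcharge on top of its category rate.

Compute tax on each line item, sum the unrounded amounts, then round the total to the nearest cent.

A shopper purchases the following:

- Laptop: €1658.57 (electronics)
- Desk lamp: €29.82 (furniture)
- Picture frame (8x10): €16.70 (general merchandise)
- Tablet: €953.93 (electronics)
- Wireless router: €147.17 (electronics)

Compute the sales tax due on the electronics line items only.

Laptop €1658.57: electronics → 8% + 1.5% surcharge = 9.5% → €157.56415
Tablet €953.93: electronics → 8% + 1.5% surcharge = 9.5% → €90.62335
Wireless router €147.17: electronics → 8% → €11.7736
Tax on electronics: unrounded sum = €259.9611 → €259.96

€259.96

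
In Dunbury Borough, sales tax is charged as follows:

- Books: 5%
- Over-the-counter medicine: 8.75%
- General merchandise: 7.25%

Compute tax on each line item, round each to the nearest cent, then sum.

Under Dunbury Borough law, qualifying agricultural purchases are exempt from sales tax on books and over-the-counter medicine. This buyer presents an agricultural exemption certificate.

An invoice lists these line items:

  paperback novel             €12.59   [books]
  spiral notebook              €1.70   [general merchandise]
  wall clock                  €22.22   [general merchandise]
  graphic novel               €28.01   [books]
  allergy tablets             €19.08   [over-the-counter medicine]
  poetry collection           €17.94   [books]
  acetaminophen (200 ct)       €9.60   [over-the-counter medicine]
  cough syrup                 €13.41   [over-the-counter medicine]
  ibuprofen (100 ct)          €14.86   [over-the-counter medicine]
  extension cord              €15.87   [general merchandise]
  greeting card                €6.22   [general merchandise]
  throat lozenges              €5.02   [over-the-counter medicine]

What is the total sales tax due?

Paperback novel €12.59: books, buyer-exempt → 0% → €0.00
Spiral notebook €1.70: general merchandise → 7.25% → €0.12
Wall clock €22.22: general merchandise → 7.25% → €1.61
Graphic novel €28.01: books, buyer-exempt → 0% → €0.00
Allergy tablets €19.08: over-the-counter medicine, buyer-exempt → 0% → €0.00
Poetry collection €17.94: books, buyer-exempt → 0% → €0.00
Acetaminophen (200 ct) €9.60: over-the-counter medicine, buyer-exempt → 0% → €0.00
Cough syrup €13.41: over-the-counter medicine, buyer-exempt → 0% → €0.00
Ibuprofen (100 ct) €14.86: over-the-counter medicine, buyer-exempt → 0% → €0.00
Extension cord €15.87: general merchandise → 7.25% → €1.15
Greeting card €6.22: general merchandise → 7.25% → €0.45
Throat lozenges €5.02: over-the-counter medicine, buyer-exempt → 0% → €0.00
Total tax = €0.12 + €1.61 + €1.15 + €0.45 = €3.33

€3.33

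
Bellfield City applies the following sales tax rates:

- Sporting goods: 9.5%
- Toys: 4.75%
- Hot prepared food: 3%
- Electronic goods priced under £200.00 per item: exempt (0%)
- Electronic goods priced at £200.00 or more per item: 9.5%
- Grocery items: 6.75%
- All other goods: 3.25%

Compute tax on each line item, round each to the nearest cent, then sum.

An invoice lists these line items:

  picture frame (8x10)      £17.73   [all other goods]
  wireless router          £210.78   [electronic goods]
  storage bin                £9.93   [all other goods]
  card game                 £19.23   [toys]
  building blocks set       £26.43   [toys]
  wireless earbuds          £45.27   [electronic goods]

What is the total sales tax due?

Picture frame (8x10) £17.73: all other goods → 3.25% → £0.58
Wireless router £210.78: electronic goods, £200.00 or more → 9.5% → £20.02
Storage bin £9.93: all other goods → 3.25% → £0.32
Card game £19.23: toys → 4.75% → £0.91
Building blocks set £26.43: toys → 4.75% → £1.26
Wireless earbuds £45.27: electronic goods, under £200.00 → 0% → £0.00
Total tax = £0.58 + £20.02 + £0.32 + £0.91 + £1.26 = £23.09

£23.09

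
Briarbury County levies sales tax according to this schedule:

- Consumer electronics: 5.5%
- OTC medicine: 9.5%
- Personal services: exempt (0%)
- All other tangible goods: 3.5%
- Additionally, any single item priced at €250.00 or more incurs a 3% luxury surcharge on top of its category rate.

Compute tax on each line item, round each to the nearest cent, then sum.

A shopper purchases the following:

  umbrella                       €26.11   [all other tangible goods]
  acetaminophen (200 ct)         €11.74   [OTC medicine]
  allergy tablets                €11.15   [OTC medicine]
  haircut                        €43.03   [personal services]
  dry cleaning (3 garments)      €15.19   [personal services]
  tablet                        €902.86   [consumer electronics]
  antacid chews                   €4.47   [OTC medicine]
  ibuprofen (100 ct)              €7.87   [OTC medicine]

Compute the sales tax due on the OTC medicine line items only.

Acetaminophen (200 ct) €11.74: OTC medicine → 9.5% → €1.12
Allergy tablets €11.15: OTC medicine → 9.5% → €1.06
Antacid chews €4.47: OTC medicine → 9.5% → €0.42
Ibuprofen (100 ct) €7.87: OTC medicine → 9.5% → €0.75
Tax on OTC medicine = €1.12 + €1.06 + €0.42 + €0.75 = €3.35

€3.35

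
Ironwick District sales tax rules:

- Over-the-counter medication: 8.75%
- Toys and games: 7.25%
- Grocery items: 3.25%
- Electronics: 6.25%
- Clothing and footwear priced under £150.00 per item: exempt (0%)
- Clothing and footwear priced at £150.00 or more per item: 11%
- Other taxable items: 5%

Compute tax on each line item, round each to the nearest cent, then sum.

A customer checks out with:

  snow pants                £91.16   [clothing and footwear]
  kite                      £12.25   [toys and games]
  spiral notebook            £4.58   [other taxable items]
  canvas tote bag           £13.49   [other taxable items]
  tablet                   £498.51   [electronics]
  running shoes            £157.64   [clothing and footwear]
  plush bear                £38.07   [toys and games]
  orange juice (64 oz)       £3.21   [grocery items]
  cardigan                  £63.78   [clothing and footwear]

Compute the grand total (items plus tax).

£935.84

Snow pants £91.16: clothing and footwear, under £150.00 → 0% → £0.00
Kite £12.25: toys and games → 7.25% → £0.89
Spiral notebook £4.58: other taxable items → 5% → £0.23
Canvas tote bag £13.49: other taxable items → 5% → £0.67
Tablet £498.51: electronics → 6.25% → £31.16
Running shoes £157.64: clothing and footwear, £150.00 or more → 11% → £17.34
Plush bear £38.07: toys and games → 7.25% → £2.76
Orange juice (64 oz) £3.21: grocery items → 3.25% → £0.10
Cardigan £63.78: clothing and footwear, under £150.00 → 0% → £0.00
Subtotal = £882.69; tax = £53.15; total due = £935.84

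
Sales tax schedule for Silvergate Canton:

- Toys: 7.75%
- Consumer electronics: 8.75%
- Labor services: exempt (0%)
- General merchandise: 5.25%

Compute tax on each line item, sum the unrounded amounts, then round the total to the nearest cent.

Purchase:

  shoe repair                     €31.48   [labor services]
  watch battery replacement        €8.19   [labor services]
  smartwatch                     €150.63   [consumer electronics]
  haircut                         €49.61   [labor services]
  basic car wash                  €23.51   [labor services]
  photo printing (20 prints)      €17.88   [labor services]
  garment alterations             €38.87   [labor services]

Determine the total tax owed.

€13.18

Shoe repair €31.48: labor services → 0% → €0.00
Watch battery replacement €8.19: labor services → 0% → €0.00
Smartwatch €150.63: consumer electronics → 8.75% → €13.180125
Haircut €49.61: labor services → 0% → €0.00
Basic car wash €23.51: labor services → 0% → €0.00
Photo printing (20 prints) €17.88: labor services → 0% → €0.00
Garment alterations €38.87: labor services → 0% → €0.00
Unrounded tax sum = €13.180125 → €13.18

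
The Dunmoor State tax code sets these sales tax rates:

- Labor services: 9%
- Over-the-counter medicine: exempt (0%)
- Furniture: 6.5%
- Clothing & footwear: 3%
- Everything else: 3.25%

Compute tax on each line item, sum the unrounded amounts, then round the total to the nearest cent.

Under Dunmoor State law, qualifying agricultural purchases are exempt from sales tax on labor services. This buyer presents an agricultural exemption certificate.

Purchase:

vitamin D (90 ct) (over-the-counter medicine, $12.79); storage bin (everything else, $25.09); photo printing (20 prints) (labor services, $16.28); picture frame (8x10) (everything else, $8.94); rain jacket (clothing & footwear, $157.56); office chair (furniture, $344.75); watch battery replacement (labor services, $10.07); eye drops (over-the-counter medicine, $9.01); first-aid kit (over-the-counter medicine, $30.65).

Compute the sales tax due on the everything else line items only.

$1.11

Storage bin $25.09: everything else → 3.25% → $0.815425
Picture frame (8x10) $8.94: everything else → 3.25% → $0.29055
Tax on everything else: unrounded sum = $1.105975 → $1.11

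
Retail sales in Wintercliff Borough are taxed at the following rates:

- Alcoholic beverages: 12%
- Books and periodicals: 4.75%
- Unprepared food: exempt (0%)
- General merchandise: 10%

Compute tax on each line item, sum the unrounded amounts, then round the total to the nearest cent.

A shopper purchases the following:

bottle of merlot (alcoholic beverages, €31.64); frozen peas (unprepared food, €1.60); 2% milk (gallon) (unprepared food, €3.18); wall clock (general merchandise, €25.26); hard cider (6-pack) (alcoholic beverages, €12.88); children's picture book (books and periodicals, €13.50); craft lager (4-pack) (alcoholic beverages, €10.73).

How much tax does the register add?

€9.80

Bottle of merlot €31.64: alcoholic beverages → 12% → €3.7968
Frozen peas €1.60: unprepared food → 0% → €0.00
2% milk (gallon) €3.18: unprepared food → 0% → €0.00
Wall clock €25.26: general merchandise → 10% → €2.526
Hard cider (6-pack) €12.88: alcoholic beverages → 12% → €1.5456
Children's picture book €13.50: books and periodicals → 4.75% → €0.64125
Craft lager (4-pack) €10.73: alcoholic beverages → 12% → €1.2876
Unrounded tax sum = €9.79725 → €9.80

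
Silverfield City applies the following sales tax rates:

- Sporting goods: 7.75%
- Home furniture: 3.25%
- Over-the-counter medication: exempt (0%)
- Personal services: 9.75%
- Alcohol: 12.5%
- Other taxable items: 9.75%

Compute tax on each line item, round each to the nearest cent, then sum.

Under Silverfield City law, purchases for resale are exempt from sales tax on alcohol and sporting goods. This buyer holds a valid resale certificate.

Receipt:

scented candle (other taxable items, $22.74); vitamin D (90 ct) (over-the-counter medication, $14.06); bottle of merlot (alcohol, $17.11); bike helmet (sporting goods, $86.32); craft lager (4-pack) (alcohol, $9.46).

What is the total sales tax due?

$2.22

Scented candle $22.74: other taxable items → 9.75% → $2.22
Vitamin D (90 ct) $14.06: over-the-counter medication → 0% → $0.00
Bottle of merlot $17.11: alcohol, buyer-exempt → 0% → $0.00
Bike helmet $86.32: sporting goods, buyer-exempt → 0% → $0.00
Craft lager (4-pack) $9.46: alcohol, buyer-exempt → 0% → $0.00
Total tax = $2.22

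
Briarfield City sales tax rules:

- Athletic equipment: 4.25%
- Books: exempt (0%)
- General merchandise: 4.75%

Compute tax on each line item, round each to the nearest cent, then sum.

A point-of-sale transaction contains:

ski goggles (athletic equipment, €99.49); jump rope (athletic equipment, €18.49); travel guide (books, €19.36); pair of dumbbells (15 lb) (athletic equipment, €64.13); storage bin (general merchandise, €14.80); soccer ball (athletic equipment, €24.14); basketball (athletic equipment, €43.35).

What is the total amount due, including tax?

€295.08

Ski goggles €99.49: athletic equipment → 4.25% → €4.23
Jump rope €18.49: athletic equipment → 4.25% → €0.79
Travel guide €19.36: books → 0% → €0.00
Pair of dumbbells (15 lb) €64.13: athletic equipment → 4.25% → €2.73
Storage bin €14.80: general merchandise → 4.75% → €0.70
Soccer ball €24.14: athletic equipment → 4.25% → €1.03
Basketball €43.35: athletic equipment → 4.25% → €1.84
Subtotal = €283.76; tax = €11.32; total due = €295.08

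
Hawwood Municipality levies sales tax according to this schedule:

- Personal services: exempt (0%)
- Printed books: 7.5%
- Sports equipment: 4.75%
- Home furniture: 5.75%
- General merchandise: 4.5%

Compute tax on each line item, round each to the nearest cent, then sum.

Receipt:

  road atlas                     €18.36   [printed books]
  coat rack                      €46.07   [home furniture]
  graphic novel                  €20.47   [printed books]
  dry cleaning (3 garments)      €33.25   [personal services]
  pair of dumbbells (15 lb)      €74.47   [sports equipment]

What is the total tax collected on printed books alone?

Road atlas €18.36: printed books → 7.5% → €1.38
Graphic novel €20.47: printed books → 7.5% → €1.54
Tax on printed books = €1.38 + €1.54 = €2.92

€2.92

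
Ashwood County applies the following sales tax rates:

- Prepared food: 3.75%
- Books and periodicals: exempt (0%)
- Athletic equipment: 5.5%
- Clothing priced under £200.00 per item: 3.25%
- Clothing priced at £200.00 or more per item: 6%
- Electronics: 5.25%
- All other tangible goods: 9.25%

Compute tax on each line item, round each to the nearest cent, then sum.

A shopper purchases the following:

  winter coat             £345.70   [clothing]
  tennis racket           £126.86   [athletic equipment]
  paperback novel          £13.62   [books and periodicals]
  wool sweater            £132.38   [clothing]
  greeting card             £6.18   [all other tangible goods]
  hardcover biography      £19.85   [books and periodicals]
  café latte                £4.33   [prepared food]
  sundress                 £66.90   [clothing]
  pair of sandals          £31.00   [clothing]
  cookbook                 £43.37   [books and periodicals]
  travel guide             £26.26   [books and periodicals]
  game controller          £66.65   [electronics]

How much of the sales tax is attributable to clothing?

Winter coat £345.70: clothing, £200.00 or more → 6% → £20.74
Wool sweater £132.38: clothing, under £200.00 → 3.25% → £4.30
Sundress £66.90: clothing, under £200.00 → 3.25% → £2.17
Pair of sandals £31.00: clothing, under £200.00 → 3.25% → £1.01
Tax on clothing = £20.74 + £4.30 + £2.17 + £1.01 = £28.22

£28.22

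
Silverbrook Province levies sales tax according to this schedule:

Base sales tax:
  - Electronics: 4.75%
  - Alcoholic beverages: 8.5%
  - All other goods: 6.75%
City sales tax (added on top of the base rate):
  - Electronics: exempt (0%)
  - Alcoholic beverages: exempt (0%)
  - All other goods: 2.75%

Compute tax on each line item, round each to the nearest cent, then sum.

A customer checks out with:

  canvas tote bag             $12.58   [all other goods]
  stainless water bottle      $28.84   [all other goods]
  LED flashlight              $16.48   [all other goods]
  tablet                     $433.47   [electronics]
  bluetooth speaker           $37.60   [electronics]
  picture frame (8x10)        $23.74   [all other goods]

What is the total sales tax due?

$30.15

Canvas tote bag $12.58: all other goods → 6.75% + 2.75% city = 9.5% → $1.20
Stainless water bottle $28.84: all other goods → 6.75% + 2.75% city = 9.5% → $2.74
LED flashlight $16.48: all other goods → 6.75% + 2.75% city = 9.5% → $1.57
Tablet $433.47: electronics → 4.75% + 0% city = 4.75% → $20.59
Bluetooth speaker $37.60: electronics → 4.75% + 0% city = 4.75% → $1.79
Picture frame (8x10) $23.74: all other goods → 6.75% + 2.75% city = 9.5% → $2.26
Total tax = $1.20 + $2.74 + $1.57 + $20.59 + $1.79 + $2.26 = $30.15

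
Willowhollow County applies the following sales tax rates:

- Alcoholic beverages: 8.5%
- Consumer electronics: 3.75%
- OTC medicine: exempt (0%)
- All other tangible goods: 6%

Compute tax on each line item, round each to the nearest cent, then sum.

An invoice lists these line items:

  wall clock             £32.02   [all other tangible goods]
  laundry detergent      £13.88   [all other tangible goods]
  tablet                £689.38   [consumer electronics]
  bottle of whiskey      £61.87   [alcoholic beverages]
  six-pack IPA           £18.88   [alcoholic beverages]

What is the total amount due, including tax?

£851.49

Wall clock £32.02: all other tangible goods → 6% → £1.92
Laundry detergent £13.88: all other tangible goods → 6% → £0.83
Tablet £689.38: consumer electronics → 3.75% → £25.85
Bottle of whiskey £61.87: alcoholic beverages → 8.5% → £5.26
Six-pack IPA £18.88: alcoholic beverages → 8.5% → £1.60
Subtotal = £816.03; tax = £35.46; total due = £851.49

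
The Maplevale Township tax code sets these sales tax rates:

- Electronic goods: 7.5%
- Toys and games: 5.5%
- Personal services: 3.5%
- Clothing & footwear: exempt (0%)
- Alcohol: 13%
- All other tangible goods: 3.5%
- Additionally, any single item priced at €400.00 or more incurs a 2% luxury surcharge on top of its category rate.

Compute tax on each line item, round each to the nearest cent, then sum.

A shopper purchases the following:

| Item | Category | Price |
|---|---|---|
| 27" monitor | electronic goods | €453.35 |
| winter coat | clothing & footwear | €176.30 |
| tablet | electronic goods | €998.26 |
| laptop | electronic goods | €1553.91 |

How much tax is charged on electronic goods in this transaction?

27" monitor €453.35: electronic goods → 7.5% + 2% surcharge = 9.5% → €43.07
Tablet €998.26: electronic goods → 7.5% + 2% surcharge = 9.5% → €94.83
Laptop €1553.91: electronic goods → 7.5% + 2% surcharge = 9.5% → €147.62
Tax on electronic goods = €43.07 + €94.83 + €147.62 = €285.52

€285.52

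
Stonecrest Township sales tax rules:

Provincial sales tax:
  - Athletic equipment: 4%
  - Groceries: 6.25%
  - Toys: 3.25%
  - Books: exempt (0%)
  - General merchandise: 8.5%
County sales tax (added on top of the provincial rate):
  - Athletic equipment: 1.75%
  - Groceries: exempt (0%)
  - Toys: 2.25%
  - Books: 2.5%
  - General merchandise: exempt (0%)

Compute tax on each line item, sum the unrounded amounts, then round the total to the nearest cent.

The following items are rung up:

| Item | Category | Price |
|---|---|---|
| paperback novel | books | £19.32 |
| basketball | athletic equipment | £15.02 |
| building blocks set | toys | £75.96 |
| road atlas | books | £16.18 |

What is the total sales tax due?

£5.93

Paperback novel £19.32: books → 0% + 2.5% county = 2.5% → £0.483
Basketball £15.02: athletic equipment → 4% + 1.75% county = 5.75% → £0.86365
Building blocks set £75.96: toys → 3.25% + 2.25% county = 5.5% → £4.1778
Road atlas £16.18: books → 0% + 2.5% county = 2.5% → £0.4045
Unrounded tax sum = £5.92895 → £5.93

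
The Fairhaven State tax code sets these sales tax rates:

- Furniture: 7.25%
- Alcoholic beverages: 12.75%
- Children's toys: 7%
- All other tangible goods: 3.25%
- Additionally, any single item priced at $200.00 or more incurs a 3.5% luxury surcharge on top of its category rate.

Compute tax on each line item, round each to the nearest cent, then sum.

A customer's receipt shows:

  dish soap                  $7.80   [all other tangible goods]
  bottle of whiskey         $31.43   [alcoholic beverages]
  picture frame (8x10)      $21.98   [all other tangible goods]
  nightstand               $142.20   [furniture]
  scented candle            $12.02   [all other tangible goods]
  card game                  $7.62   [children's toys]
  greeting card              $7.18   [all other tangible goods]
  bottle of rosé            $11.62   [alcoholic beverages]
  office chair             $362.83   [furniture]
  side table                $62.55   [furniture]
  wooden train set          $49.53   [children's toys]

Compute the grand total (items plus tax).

Dish soap $7.80: all other tangible goods → 3.25% → $0.25
Bottle of whiskey $31.43: alcoholic beverages → 12.75% → $4.01
Picture frame (8x10) $21.98: all other tangible goods → 3.25% → $0.71
Nightstand $142.20: furniture → 7.25% → $10.31
Scented candle $12.02: all other tangible goods → 3.25% → $0.39
Card game $7.62: children's toys → 7% → $0.53
Greeting card $7.18: all other tangible goods → 3.25% → $0.23
Bottle of rosé $11.62: alcoholic beverages → 12.75% → $1.48
Office chair $362.83: furniture → 7.25% + 3.5% surcharge = 10.75% → $39.00
Side table $62.55: furniture → 7.25% → $4.53
Wooden train set $49.53: children's toys → 7% → $3.47
Subtotal = $716.76; tax = $64.91; total due = $781.67

$781.67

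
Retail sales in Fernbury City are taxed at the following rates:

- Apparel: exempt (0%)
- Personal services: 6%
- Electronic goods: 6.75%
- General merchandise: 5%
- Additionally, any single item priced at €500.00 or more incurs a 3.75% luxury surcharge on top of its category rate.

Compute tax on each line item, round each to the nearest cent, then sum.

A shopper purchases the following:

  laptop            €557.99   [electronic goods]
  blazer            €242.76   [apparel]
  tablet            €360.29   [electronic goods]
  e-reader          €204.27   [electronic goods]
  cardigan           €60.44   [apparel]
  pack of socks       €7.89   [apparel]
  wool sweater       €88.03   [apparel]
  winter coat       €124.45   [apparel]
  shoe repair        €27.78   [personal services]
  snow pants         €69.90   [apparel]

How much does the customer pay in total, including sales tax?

Laptop €557.99: electronic goods → 6.75% + 3.75% surcharge = 10.5% → €58.59
Blazer €242.76: apparel → 0% → €0.00
Tablet €360.29: electronic goods → 6.75% → €24.32
E-reader €204.27: electronic goods → 6.75% → €13.79
Cardigan €60.44: apparel → 0% → €0.00
Pack of socks €7.89: apparel → 0% → €0.00
Wool sweater €88.03: apparel → 0% → €0.00
Winter coat €124.45: apparel → 0% → €0.00
Shoe repair €27.78: personal services → 6% → €1.67
Snow pants €69.90: apparel → 0% → €0.00
Subtotal = €1743.80; tax = €98.37; total due = €1842.17

€1842.17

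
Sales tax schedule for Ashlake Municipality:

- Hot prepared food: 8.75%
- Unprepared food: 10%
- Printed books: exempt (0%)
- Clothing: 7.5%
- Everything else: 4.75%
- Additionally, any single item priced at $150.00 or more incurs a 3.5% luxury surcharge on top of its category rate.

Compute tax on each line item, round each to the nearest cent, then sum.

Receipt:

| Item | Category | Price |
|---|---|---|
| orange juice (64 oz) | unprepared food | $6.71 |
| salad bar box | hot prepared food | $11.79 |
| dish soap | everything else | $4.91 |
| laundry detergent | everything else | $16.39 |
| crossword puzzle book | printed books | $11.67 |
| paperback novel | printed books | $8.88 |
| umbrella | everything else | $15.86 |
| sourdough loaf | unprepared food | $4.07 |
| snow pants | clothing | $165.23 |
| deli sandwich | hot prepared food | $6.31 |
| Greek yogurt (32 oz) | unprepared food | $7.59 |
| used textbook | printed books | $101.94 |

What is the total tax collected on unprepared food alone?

Orange juice (64 oz) $6.71: unprepared food → 10% → $0.67
Sourdough loaf $4.07: unprepared food → 10% → $0.41
Greek yogurt (32 oz) $7.59: unprepared food → 10% → $0.76
Tax on unprepared food = $0.67 + $0.41 + $0.76 = $1.84

$1.84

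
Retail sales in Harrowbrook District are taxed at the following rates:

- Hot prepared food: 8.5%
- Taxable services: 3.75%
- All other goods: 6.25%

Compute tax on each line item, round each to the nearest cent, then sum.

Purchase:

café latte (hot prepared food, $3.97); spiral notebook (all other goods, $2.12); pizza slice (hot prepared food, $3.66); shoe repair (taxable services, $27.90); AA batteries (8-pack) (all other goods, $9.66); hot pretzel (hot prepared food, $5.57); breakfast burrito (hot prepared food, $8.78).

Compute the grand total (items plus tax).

Café latte $3.97: hot prepared food → 8.5% → $0.34
Spiral notebook $2.12: all other goods → 6.25% → $0.13
Pizza slice $3.66: hot prepared food → 8.5% → $0.31
Shoe repair $27.90: taxable services → 3.75% → $1.05
AA batteries (8-pack) $9.66: all other goods → 6.25% → $0.60
Hot pretzel $5.57: hot prepared food → 8.5% → $0.47
Breakfast burrito $8.78: hot prepared food → 8.5% → $0.75
Subtotal = $61.66; tax = $3.65; total due = $65.31

$65.31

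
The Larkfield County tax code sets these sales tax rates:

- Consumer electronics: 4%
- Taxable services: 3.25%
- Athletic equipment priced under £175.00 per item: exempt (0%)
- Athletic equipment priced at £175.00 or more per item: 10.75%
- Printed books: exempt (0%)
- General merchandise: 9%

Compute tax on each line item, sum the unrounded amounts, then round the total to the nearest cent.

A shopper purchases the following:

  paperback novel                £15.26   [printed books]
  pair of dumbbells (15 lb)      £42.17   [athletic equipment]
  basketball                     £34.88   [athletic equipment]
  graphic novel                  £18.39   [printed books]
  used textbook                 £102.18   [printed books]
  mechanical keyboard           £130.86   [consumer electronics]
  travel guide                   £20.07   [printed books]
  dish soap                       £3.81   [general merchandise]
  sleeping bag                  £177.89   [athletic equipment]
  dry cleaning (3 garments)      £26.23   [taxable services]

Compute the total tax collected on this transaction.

Paperback novel £15.26: printed books → 0% → £0.00
Pair of dumbbells (15 lb) £42.17: athletic equipment, under £175.00 → 0% → £0.00
Basketball £34.88: athletic equipment, under £175.00 → 0% → £0.00
Graphic novel £18.39: printed books → 0% → £0.00
Used textbook £102.18: printed books → 0% → £0.00
Mechanical keyboard £130.86: consumer electronics → 4% → £5.2344
Travel guide £20.07: printed books → 0% → £0.00
Dish soap £3.81: general merchandise → 9% → £0.3429
Sleeping bag £177.89: athletic equipment, £175.00 or more → 10.75% → £19.123175
Dry cleaning (3 garments) £26.23: taxable services → 3.25% → £0.852475
Unrounded tax sum = £25.55295 → £25.55

£25.55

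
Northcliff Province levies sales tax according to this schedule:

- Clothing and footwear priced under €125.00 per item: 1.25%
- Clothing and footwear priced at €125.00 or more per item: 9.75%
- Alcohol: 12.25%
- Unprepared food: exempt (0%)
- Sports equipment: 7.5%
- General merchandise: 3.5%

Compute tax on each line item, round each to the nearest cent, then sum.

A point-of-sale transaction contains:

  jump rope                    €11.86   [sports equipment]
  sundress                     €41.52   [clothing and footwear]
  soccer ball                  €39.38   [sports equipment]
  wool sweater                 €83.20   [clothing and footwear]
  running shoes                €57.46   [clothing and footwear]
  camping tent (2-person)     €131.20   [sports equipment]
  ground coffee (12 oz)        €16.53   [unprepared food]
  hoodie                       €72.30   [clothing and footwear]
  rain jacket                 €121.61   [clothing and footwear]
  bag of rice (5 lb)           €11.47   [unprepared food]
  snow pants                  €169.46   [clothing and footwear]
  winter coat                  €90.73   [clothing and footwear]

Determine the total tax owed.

Jump rope €11.86: sports equipment → 7.5% → €0.89
Sundress €41.52: clothing and footwear, under €125.00 → 1.25% → €0.52
Soccer ball €39.38: sports equipment → 7.5% → €2.95
Wool sweater €83.20: clothing and footwear, under €125.00 → 1.25% → €1.04
Running shoes €57.46: clothing and footwear, under €125.00 → 1.25% → €0.72
Camping tent (2-person) €131.20: sports equipment → 7.5% → €9.84
Ground coffee (12 oz) €16.53: unprepared food → 0% → €0.00
Hoodie €72.30: clothing and footwear, under €125.00 → 1.25% → €0.90
Rain jacket €121.61: clothing and footwear, under €125.00 → 1.25% → €1.52
Bag of rice (5 lb) €11.47: unprepared food → 0% → €0.00
Snow pants €169.46: clothing and footwear, €125.00 or more → 9.75% → €16.52
Winter coat €90.73: clothing and footwear, under €125.00 → 1.25% → €1.13
Total tax = €0.89 + €0.52 + €2.95 + €1.04 + €0.72 + €9.84 + €0.90 + €1.52 + €16.52 + €1.13 = €36.03

€36.03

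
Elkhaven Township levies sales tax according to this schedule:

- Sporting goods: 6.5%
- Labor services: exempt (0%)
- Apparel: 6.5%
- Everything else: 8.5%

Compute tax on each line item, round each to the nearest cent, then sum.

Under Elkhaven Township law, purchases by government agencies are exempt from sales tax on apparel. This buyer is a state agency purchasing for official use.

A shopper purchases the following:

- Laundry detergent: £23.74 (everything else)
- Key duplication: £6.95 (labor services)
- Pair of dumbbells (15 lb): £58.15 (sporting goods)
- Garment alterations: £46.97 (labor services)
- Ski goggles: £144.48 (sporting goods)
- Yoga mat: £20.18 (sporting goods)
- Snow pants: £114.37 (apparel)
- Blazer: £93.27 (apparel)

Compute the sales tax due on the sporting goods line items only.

£14.48

Pair of dumbbells (15 lb) £58.15: sporting goods → 6.5% → £3.78
Ski goggles £144.48: sporting goods → 6.5% → £9.39
Yoga mat £20.18: sporting goods → 6.5% → £1.31
Tax on sporting goods = £3.78 + £9.39 + £1.31 = £14.48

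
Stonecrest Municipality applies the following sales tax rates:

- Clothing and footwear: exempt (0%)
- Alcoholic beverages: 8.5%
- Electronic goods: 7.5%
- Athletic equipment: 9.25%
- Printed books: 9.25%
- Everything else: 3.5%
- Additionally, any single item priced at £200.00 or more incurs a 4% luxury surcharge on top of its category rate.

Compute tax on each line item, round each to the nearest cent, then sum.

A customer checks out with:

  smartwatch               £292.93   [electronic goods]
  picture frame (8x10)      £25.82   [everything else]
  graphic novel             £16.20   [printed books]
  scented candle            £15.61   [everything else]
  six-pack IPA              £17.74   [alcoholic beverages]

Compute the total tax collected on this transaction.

£38.15

Smartwatch £292.93: electronic goods → 7.5% + 4% surcharge = 11.5% → £33.69
Picture frame (8x10) £25.82: everything else → 3.5% → £0.90
Graphic novel £16.20: printed books → 9.25% → £1.50
Scented candle £15.61: everything else → 3.5% → £0.55
Six-pack IPA £17.74: alcoholic beverages → 8.5% → £1.51
Total tax = £33.69 + £0.90 + £1.50 + £0.55 + £1.51 = £38.15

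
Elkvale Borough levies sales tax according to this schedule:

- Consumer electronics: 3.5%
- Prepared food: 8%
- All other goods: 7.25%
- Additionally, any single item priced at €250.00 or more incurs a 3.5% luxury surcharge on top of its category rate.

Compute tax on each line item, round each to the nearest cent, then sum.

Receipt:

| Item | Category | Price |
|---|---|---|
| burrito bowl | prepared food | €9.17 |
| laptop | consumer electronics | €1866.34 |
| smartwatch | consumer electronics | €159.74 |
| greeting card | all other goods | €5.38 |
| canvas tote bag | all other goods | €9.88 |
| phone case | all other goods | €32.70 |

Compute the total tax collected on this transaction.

Burrito bowl €9.17: prepared food → 8% → €0.73
Laptop €1866.34: consumer electronics → 3.5% + 3.5% surcharge = 7% → €130.64
Smartwatch €159.74: consumer electronics → 3.5% → €5.59
Greeting card €5.38: all other goods → 7.25% → €0.39
Canvas tote bag €9.88: all other goods → 7.25% → €0.72
Phone case €32.70: all other goods → 7.25% → €2.37
Total tax = €0.73 + €130.64 + €5.59 + €0.39 + €0.72 + €2.37 = €140.44

€140.44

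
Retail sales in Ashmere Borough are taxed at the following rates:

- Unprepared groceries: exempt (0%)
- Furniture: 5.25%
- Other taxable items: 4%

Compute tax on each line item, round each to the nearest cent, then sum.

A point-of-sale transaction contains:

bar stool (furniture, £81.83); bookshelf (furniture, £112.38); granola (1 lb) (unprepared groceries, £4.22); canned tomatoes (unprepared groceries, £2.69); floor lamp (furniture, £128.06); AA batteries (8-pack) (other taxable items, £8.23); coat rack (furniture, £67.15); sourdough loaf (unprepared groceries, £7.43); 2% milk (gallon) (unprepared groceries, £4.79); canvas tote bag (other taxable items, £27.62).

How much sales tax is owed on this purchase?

Bar stool £81.83: furniture → 5.25% → £4.30
Bookshelf £112.38: furniture → 5.25% → £5.90
Granola (1 lb) £4.22: unprepared groceries → 0% → £0.00
Canned tomatoes £2.69: unprepared groceries → 0% → £0.00
Floor lamp £128.06: furniture → 5.25% → £6.72
AA batteries (8-pack) £8.23: other taxable items → 4% → £0.33
Coat rack £67.15: furniture → 5.25% → £3.53
Sourdough loaf £7.43: unprepared groceries → 0% → £0.00
2% milk (gallon) £4.79: unprepared groceries → 0% → £0.00
Canvas tote bag £27.62: other taxable items → 4% → £1.10
Total tax = £4.30 + £5.90 + £6.72 + £0.33 + £3.53 + £1.10 = £21.88

£21.88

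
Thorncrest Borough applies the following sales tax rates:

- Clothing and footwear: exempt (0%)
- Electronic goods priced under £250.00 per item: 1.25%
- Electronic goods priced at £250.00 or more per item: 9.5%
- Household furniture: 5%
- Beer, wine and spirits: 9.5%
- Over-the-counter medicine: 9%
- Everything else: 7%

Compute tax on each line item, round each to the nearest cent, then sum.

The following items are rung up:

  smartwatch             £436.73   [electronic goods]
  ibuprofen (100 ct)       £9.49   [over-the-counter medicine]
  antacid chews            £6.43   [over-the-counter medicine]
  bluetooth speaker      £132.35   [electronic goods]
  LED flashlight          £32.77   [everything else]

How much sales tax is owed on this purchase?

Smartwatch £436.73: electronic goods, £250.00 or more → 9.5% → £41.49
Ibuprofen (100 ct) £9.49: over-the-counter medicine → 9% → £0.85
Antacid chews £6.43: over-the-counter medicine → 9% → £0.58
Bluetooth speaker £132.35: electronic goods, under £250.00 → 1.25% → £1.65
LED flashlight £32.77: everything else → 7% → £2.29
Total tax = £41.49 + £0.85 + £0.58 + £1.65 + £2.29 = £46.86

£46.86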